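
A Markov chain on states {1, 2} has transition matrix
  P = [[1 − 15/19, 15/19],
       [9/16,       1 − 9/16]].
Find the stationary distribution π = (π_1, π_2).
π_1 = 57/137, π_2 = 80/137

Solve πP = π with π_1 + π_2 = 1. From πP = π: π_1 · (1 − 15/19) + π_2 · 9/16 = π_1 ⇒ π_2 · 9/16 = π_1 · 15/19 ⇒ π_2/π_1 = (15/19)/(9/16) = 80/57. Together with π_1 + π_2 = 1:
  π_1 = (9/16)/(15/19 + 9/16) = (9/16)/(411/304) = 57/137,
  π_2 = (15/19)/(15/19 + 9/16) = (15/19)/(411/304) = 80/137.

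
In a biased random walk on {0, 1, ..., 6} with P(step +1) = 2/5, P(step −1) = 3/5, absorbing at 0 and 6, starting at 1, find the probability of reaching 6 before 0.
P(hit 6 before 0) = (1 − (3/2)^1) / (1 − (3/2)^6) = 32/665

Let u_k denote P(reach 6 before 0 | start at k). Boundary: u_0 = 0, u_6 = 1. Recurrence: u_k = 2/5·u_{k+1} + 3/5·u_{k-1} for 1 ≤ k ≤ 5. Try u_k = A + B·r^k with r = q/p = (3/5)/(2/5) = 3/2. Substitution satisfies the recurrence; boundary conditions give:
  u_k = (1 − r^k) / (1 − r^N) = (1 − (3/2)^1) / (1 − (3/2)^6) = 32/665.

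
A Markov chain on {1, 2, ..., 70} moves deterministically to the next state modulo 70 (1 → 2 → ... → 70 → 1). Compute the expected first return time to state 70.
E[T_70 | X_0 = 70] = 70

The chain cycles deterministically, so starting at state 70 it returns in exactly 70 steps. Equivalently, the stationary distribution is uniform π_j = 1/70 for every state j, so by Kac's formula E[T_70] = 1/π_70 = 70.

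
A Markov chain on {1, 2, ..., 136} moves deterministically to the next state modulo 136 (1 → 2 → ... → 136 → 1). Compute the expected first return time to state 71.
E[T_71 | X_0 = 71] = 136

The chain cycles deterministically, so starting at state 71 it returns in exactly 136 steps. Equivalently, the stationary distribution is uniform π_j = 1/136 for every state j, so by Kac's formula E[T_71] = 1/π_71 = 136.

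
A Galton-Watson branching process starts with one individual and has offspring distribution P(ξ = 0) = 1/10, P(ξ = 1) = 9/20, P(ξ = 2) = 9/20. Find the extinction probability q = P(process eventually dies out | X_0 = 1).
q = 2/9

The pgf is f(s) = 1/10 + 9/20·s + 9/20·s². The extinction probability q is the smallest fixed point of f in [0, 1]. Setting s = f(s):
  9/20·s² + (9/20 − 1)·s + 1/10 = 0
  9/20·s² − (1/10 + 9/20)·s + 1/10 = 0
which factors as (s − 1)·(9/20·s − 1/10) = 0, giving roots s = 1 and s = (1/10)/(9/20) = 2/9.
Mean offspring μ = 9/20 + 2·9/20 = 27/20 > 1 (supercritical), so q < 1. The extinction probability is the smaller root: q = (1/10)/(9/20) = 2/9.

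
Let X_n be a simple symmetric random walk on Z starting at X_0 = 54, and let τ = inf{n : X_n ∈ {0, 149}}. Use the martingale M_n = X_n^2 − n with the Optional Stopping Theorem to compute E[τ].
E[τ] = 5130

M_n = X_n^2 − n is a martingale (since E[X_{n+1}^2 | F_n] = X_n^2 + 1). By OST (τ has finite mean in a bounded region), E[M_τ] = E[M_0] = X_0^2 − 0 = 54^2 = 2916. Also E[M_τ] = E[X_τ^2] − E[τ]. The walk exits at 0 or 149, with P(hit 149 first) = 54/149, so E[X_τ^2] = 149^2 · 54/149 + 0 = 8046. Thus E[τ] = E[X_τ^2] − E[M_τ] = 8046 − 2916 = 5130 = 54(149 − 54) = 5130.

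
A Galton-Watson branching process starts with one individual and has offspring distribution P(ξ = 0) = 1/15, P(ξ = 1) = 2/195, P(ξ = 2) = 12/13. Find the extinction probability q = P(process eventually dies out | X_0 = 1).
q = 13/180

The pgf is f(s) = 1/15 + 2/195·s + 12/13·s². The extinction probability q is the smallest fixed point of f in [0, 1]. Setting s = f(s):
  12/13·s² + (2/195 − 1)·s + 1/15 = 0
  12/13·s² − (1/15 + 12/13)·s + 1/15 = 0
which factors as (s − 1)·(12/13·s − 1/15) = 0, giving roots s = 1 and s = (1/15)/(12/13) = 13/180.
Mean offspring μ = 2/195 + 2·12/13 = 362/195 > 1 (supercritical), so q < 1. The extinction probability is the smaller root: q = (1/15)/(12/13) = 13/180.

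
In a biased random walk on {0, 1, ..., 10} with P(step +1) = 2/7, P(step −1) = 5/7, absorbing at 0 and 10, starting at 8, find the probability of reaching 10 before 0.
P(hit 10 before 0) = (1 − (5/2)^8) / (1 − (5/2)^10) = 74356/464981

Let u_k denote P(reach 10 before 0 | start at k). Boundary: u_0 = 0, u_10 = 1. Recurrence: u_k = 2/7·u_{k+1} + 5/7·u_{k-1} for 1 ≤ k ≤ 9. Try u_k = A + B·r^k with r = q/p = (5/7)/(2/7) = 5/2. Substitution satisfies the recurrence; boundary conditions give:
  u_k = (1 − r^k) / (1 − r^N) = (1 − (5/2)^8) / (1 − (5/2)^10) = 74356/464981.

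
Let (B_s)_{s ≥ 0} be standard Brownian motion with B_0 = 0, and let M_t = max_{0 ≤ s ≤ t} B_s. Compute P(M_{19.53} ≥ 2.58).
P(M_{19.53} ≥ 2.58) = 2·P(B_{19.53} ≥ 2.58) = 2(1 − Φ(2.58/√19.53)) ≈ 0.5594

By the reflection principle for Brownian motion, P(M_t ≥ a) = 2 · P(B_t ≥ a) for a ≥ 0. Since B_t ~ N(0, t), P(B_t ≥ 2.58) = 1 − Φ(2.58/√t) = 1 − Φ(2.58/√19.53) = 1 − Φ(0.5838). So
  P(M_{19.53} ≥ 2.58) = 2(1 − Φ(0.5838)) ≈ 0.5594.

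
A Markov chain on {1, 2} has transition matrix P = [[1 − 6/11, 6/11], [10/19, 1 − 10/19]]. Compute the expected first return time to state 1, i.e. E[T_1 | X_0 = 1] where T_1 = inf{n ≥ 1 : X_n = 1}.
E[T_1 | X_0 = 1] = 1/π_1 = 112/55

For an irreducible recurrent Markov chain with stationary distribution π, E[T_i | X_0 = i] = 1/π_i (Kac's formula). Here π_1 = (10/19)/(6/11 + 10/19) = (10/19)/(224/209) = 55/112, so E[T_1 | X_0 = 1] = 1/π_1 = (6/11 + 10/19)/(10/19) = (224/209)/(10/19) = 112/55.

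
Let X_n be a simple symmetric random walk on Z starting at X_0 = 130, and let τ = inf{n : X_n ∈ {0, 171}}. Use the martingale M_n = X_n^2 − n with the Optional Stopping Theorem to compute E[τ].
E[τ] = 5330

M_n = X_n^2 − n is a martingale (since E[X_{n+1}^2 | F_n] = X_n^2 + 1). By OST (τ has finite mean in a bounded region), E[M_τ] = E[M_0] = X_0^2 − 0 = 130^2 = 16900. Also E[M_τ] = E[X_τ^2] − E[τ]. The walk exits at 0 or 171, with P(hit 171 first) = 130/171, so E[X_τ^2] = 171^2 · 130/171 + 0 = 22230. Thus E[τ] = E[X_τ^2] − E[M_τ] = 22230 − 16900 = 5330 = 130(171 − 130) = 5330.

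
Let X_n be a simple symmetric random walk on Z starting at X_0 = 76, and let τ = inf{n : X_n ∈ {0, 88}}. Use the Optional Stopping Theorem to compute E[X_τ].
E[X_τ] = 76

X_n is a martingale and τ is a bounded-mean stopping time (indeed τ is finite a.s. with bounded expectation since the walk is in a bounded region). By the OST, E[X_τ] = E[X_0] = 76. Equivalently: E[X_τ] = 88 · P(hit 88 first) + 0 · P(hit 0 first) = 88 · (76/88) = 76.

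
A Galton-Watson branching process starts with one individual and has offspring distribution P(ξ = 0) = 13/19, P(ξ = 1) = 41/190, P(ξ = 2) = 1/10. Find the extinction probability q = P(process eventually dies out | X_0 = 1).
q = 1

Mean offspring μ = 0·13/19 + 1·41/190 + 2·1/10 = 79/190 ≤ 1. For μ ≤ 1 with offspring not concentrated at 1, the Galton-Watson process goes extinct almost surely, so q = 1.
(Algebraic check: The pgf is f(s) = 13/19 + 41/190·s + 1/10·s². The extinction probability q is the smallest fixed point of f in [0, 1]. Setting s = f(s):
  1/10·s² + (41/190 − 1)·s + 13/19 = 0
  1/10·s² − (13/19 + 1/10)·s + 13/19 = 0
which factors as (s − 1)·(1/10·s − 13/19) = 0, giving roots s = 1 and s = (13/19)/(1/10) = 130/19. Since 130/19 ≥ 1, the smallest root in [0, 1] is s = 1.)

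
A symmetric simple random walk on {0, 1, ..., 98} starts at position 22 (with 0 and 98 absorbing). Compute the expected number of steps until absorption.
E[τ | X_0 = 22] = 1672

Let v_k = E[τ | X_0 = k]. Boundary: v_0 = v_98 = 0. Recurrence: v_k = 1 + (v_{k-1} + v_{k+1})/2 for 1 ≤ k ≤ 97. The particular solution to v_k − (v_{k-1} + v_{k+1})/2 = 1 is v_k = −k^2. Adding homogeneous solution A + B k and matching boundaries gives v_k = k (98 − k). Substituting k = 22: v_22 = 22 · 76 = 1672.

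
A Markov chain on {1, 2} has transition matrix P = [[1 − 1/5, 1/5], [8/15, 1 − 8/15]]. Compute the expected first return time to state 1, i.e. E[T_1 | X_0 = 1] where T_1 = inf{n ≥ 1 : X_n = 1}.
E[T_1 | X_0 = 1] = 1/π_1 = 11/8

For an irreducible recurrent Markov chain with stationary distribution π, E[T_i | X_0 = i] = 1/π_i (Kac's formula). Here π_1 = (8/15)/(1/5 + 8/15) = (8/15)/(11/15) = 8/11, so E[T_1 | X_0 = 1] = 1/π_1 = (1/5 + 8/15)/(8/15) = (11/15)/(8/15) = 11/8.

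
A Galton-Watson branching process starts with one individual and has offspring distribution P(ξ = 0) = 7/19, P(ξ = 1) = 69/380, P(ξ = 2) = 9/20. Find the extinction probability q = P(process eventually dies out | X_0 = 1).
q = 140/171

The pgf is f(s) = 7/19 + 69/380·s + 9/20·s². The extinction probability q is the smallest fixed point of f in [0, 1]. Setting s = f(s):
  9/20·s² + (69/380 − 1)·s + 7/19 = 0
  9/20·s² − (7/19 + 9/20)·s + 7/19 = 0
which factors as (s − 1)·(9/20·s − 7/19) = 0, giving roots s = 1 and s = (7/19)/(9/20) = 140/171.
Mean offspring μ = 69/380 + 2·9/20 = 411/380 > 1 (supercritical), so q < 1. The extinction probability is the smaller root: q = (7/19)/(9/20) = 140/171.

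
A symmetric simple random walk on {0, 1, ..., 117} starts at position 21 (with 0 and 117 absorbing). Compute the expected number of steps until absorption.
E[τ | X_0 = 21] = 2016

Let v_k = E[τ | X_0 = k]. Boundary: v_0 = v_117 = 0. Recurrence: v_k = 1 + (v_{k-1} + v_{k+1})/2 for 1 ≤ k ≤ 116. The particular solution to v_k − (v_{k-1} + v_{k+1})/2 = 1 is v_k = −k^2. Adding homogeneous solution A + B k and matching boundaries gives v_k = k (117 − k). Substituting k = 21: v_21 = 21 · 96 = 2016.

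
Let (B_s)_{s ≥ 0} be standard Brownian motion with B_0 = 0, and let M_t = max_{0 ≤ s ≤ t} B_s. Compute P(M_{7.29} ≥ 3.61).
P(M_{7.29} ≥ 3.61) = 2·P(B_{7.29} ≥ 3.61) = 2(1 − Φ(3.61/√7.29)) ≈ 0.1812

By the reflection principle for Brownian motion, P(M_t ≥ a) = 2 · P(B_t ≥ a) for a ≥ 0. Since B_t ~ N(0, t), P(B_t ≥ 3.61) = 1 − Φ(3.61/√t) = 1 − Φ(3.61/√7.29) = 1 − Φ(1.3370). So
  P(M_{7.29} ≥ 3.61) = 2(1 − Φ(1.3370)) ≈ 0.1812.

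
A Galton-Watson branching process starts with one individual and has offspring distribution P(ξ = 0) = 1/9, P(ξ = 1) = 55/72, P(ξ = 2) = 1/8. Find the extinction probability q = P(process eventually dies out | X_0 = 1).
q = 8/9

The pgf is f(s) = 1/9 + 55/72·s + 1/8·s². The extinction probability q is the smallest fixed point of f in [0, 1]. Setting s = f(s):
  1/8·s² + (55/72 − 1)·s + 1/9 = 0
  1/8·s² − (1/9 + 1/8)·s + 1/9 = 0
which factors as (s − 1)·(1/8·s − 1/9) = 0, giving roots s = 1 and s = (1/9)/(1/8) = 8/9.
Mean offspring μ = 55/72 + 2·1/8 = 73/72 > 1 (supercritical), so q < 1. The extinction probability is the smaller root: q = (1/9)/(1/8) = 8/9.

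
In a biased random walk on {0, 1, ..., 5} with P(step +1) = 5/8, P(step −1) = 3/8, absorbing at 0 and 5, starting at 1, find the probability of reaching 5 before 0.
P(hit 5 before 0) = (1 − (3/5)^1) / (1 − (3/5)^5) = 625/1441

Let u_k denote P(reach 5 before 0 | start at k). Boundary: u_0 = 0, u_5 = 1. Recurrence: u_k = 5/8·u_{k+1} + 3/8·u_{k-1} for 1 ≤ k ≤ 4. Try u_k = A + B·r^k with r = q/p = (3/8)/(5/8) = 3/5. Substitution satisfies the recurrence; boundary conditions give:
  u_k = (1 − r^k) / (1 − r^N) = (1 − (3/5)^1) / (1 − (3/5)^5) = 625/1441.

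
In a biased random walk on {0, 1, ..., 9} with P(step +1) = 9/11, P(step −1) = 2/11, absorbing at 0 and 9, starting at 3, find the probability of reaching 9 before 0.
P(hit 9 before 0) = (1 − (2/9)^3) / (1 − (2/9)^9) = 531441/537337

Let u_k denote P(reach 9 before 0 | start at k). Boundary: u_0 = 0, u_9 = 1. Recurrence: u_k = 9/11·u_{k+1} + 2/11·u_{k-1} for 1 ≤ k ≤ 8. Try u_k = A + B·r^k with r = q/p = (2/11)/(9/11) = 2/9. Substitution satisfies the recurrence; boundary conditions give:
  u_k = (1 − r^k) / (1 − r^N) = (1 − (2/9)^3) / (1 − (2/9)^9) = 531441/537337.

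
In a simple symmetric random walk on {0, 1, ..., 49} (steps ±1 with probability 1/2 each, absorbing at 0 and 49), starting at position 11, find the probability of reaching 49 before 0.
P(hit 49 before 0) = 11/49

Let u_k = P(hit 49 before 0 | start at k). Then u_0 = 0, u_49 = 1, and u_k = u_{k-1}/2 + u_{k+1}/2 for 1 ≤ k ≤ 48. This harmonic recurrence is solved by u_k = k/49, giving u_11 = 11/49.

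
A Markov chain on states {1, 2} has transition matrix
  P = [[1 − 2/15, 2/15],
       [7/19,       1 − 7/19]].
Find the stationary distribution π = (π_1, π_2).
π_1 = 105/143, π_2 = 38/143

Solve πP = π with π_1 + π_2 = 1. From πP = π: π_1 · (1 − 2/15) + π_2 · 7/19 = π_1 ⇒ π_2 · 7/19 = π_1 · 2/15 ⇒ π_2/π_1 = (2/15)/(7/19) = 38/105. Together with π_1 + π_2 = 1:
  π_1 = (7/19)/(2/15 + 7/19) = (7/19)/(143/285) = 105/143,
  π_2 = (2/15)/(2/15 + 7/19) = (2/15)/(143/285) = 38/143.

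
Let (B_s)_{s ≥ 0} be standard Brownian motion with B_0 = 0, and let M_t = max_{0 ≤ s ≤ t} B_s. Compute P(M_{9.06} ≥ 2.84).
P(M_{9.06} ≥ 2.84) = 2·P(B_{9.06} ≥ 2.84) = 2(1 − Φ(2.84/√9.06)) ≈ 0.3454

By the reflection principle for Brownian motion, P(M_t ≥ a) = 2 · P(B_t ≥ a) for a ≥ 0. Since B_t ~ N(0, t), P(B_t ≥ 2.84) = 1 − Φ(2.84/√t) = 1 − Φ(2.84/√9.06) = 1 − Φ(0.9435). So
  P(M_{9.06} ≥ 2.84) = 2(1 − Φ(0.9435)) ≈ 0.3454.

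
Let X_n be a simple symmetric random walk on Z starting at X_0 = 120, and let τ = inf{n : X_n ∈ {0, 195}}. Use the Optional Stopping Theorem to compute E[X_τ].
E[X_τ] = 120

X_n is a martingale and τ is a bounded-mean stopping time (indeed τ is finite a.s. with bounded expectation since the walk is in a bounded region). By the OST, E[X_τ] = E[X_0] = 120. Equivalently: E[X_τ] = 195 · P(hit 195 first) + 0 · P(hit 0 first) = 195 · (120/195) = 120.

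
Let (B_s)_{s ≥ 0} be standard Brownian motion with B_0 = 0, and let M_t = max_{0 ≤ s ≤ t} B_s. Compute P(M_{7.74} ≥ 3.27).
P(M_{7.74} ≥ 3.27) = 2·P(B_{7.74} ≥ 3.27) = 2(1 − Φ(3.27/√7.74)) ≈ 0.2398

By the reflection principle for Brownian motion, P(M_t ≥ a) = 2 · P(B_t ≥ a) for a ≥ 0. Since B_t ~ N(0, t), P(B_t ≥ 3.27) = 1 − Φ(3.27/√t) = 1 − Φ(3.27/√7.74) = 1 − Φ(1.1754). So
  P(M_{7.74} ≥ 3.27) = 2(1 − Φ(1.1754)) ≈ 0.2398.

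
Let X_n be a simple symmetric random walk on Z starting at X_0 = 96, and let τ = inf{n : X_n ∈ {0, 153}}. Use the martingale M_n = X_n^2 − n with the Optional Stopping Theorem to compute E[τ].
E[τ] = 5472

M_n = X_n^2 − n is a martingale (since E[X_{n+1}^2 | F_n] = X_n^2 + 1). By OST (τ has finite mean in a bounded region), E[M_τ] = E[M_0] = X_0^2 − 0 = 96^2 = 9216. Also E[M_τ] = E[X_τ^2] − E[τ]. The walk exits at 0 or 153, with P(hit 153 first) = 96/153, so E[X_τ^2] = 153^2 · 96/153 + 0 = 14688. Thus E[τ] = E[X_τ^2] − E[M_τ] = 14688 − 9216 = 5472 = 96(153 − 96) = 5472.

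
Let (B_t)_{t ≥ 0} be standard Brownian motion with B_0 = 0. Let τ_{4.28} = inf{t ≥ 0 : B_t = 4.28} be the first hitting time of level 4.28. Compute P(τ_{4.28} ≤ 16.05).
P(τ_{4.28} ≤ 16.05) = 2(1 − Φ(4.28/√16.05)) = 2(1 − Φ(1.0683)) ≈ 0.2854

By the reflection principle for standard BM, P(τ_b ≤ t) = 2 · P(B_t ≥ b). Since B_t ~ N(0, t), P(B_t ≥ 4.28) = 1 − Φ(4.28/√t) = 1 − Φ(4.28/√16.05) = 1 − Φ(1.0683) ≈ 0.14269. Doubling: P(τ_{4.28} ≤ 16.05) ≈ 2 · 0.14269 = 0.28538 ≈ 0.2854.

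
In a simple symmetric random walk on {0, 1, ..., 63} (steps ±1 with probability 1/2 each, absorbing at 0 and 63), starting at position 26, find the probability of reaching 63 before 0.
P(hit 63 before 0) = 26/63

Let u_k = P(hit 63 before 0 | start at k). Then u_0 = 0, u_63 = 1, and u_k = u_{k-1}/2 + u_{k+1}/2 for 1 ≤ k ≤ 62. This harmonic recurrence is solved by u_k = k/63, giving u_26 = 26/63.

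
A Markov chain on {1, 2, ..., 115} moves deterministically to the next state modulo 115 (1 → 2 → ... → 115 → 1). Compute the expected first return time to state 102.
E[T_102 | X_0 = 102] = 115

The chain cycles deterministically, so starting at state 102 it returns in exactly 115 steps. Equivalently, the stationary distribution is uniform π_j = 1/115 for every state j, so by Kac's formula E[T_102] = 1/π_102 = 115.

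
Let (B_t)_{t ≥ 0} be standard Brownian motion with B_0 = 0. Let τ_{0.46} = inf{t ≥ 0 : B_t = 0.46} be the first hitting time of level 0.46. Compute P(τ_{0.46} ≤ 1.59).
P(τ_{0.46} ≤ 1.59) = 2(1 − Φ(0.46/√1.59)) = 2(1 − Φ(0.3648)) ≈ 0.7153

By the reflection principle for standard BM, P(τ_b ≤ t) = 2 · P(B_t ≥ b). Since B_t ~ N(0, t), P(B_t ≥ 0.46) = 1 − Φ(0.46/√t) = 1 − Φ(0.46/√1.59) = 1 − Φ(0.3648) ≈ 0.35763. Doubling: P(τ_{0.46} ≤ 1.59) ≈ 2 · 0.35763 = 0.71526 ≈ 0.7153.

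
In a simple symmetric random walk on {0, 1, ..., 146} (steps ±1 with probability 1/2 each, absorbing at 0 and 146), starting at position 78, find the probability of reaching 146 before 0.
P(hit 146 before 0) = 78/146 = 39/73

Let u_k = P(hit 146 before 0 | start at k). Then u_0 = 0, u_146 = 1, and u_k = u_{k-1}/2 + u_{k+1}/2 for 1 ≤ k ≤ 145. This harmonic recurrence is solved by u_k = k/146, giving u_78 = 78/146 = 39/73.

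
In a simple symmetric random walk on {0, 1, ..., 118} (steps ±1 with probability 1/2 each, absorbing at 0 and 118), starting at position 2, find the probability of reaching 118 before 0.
P(hit 118 before 0) = 2/118 = 1/59

Let u_k = P(hit 118 before 0 | start at k). Then u_0 = 0, u_118 = 1, and u_k = u_{k-1}/2 + u_{k+1}/2 for 1 ≤ k ≤ 117. This harmonic recurrence is solved by u_k = k/118, giving u_2 = 2/118 = 1/59.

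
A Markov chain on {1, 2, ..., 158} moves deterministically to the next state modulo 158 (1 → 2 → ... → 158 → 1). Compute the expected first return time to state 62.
E[T_62 | X_0 = 62] = 158

The chain cycles deterministically, so starting at state 62 it returns in exactly 158 steps. Equivalently, the stationary distribution is uniform π_j = 1/158 for every state j, so by Kac's formula E[T_62] = 1/π_62 = 158.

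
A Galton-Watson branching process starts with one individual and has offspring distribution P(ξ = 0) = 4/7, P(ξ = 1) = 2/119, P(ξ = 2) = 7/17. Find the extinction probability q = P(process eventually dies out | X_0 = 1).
q = 1

Mean offspring μ = 0·4/7 + 1·2/119 + 2·7/17 = 100/119 ≤ 1. For μ ≤ 1 with offspring not concentrated at 1, the Galton-Watson process goes extinct almost surely, so q = 1.
(Algebraic check: The pgf is f(s) = 4/7 + 2/119·s + 7/17·s². The extinction probability q is the smallest fixed point of f in [0, 1]. Setting s = f(s):
  7/17·s² + (2/119 − 1)·s + 4/7 = 0
  7/17·s² − (4/7 + 7/17)·s + 4/7 = 0
which factors as (s − 1)·(7/17·s − 4/7) = 0, giving roots s = 1 and s = (4/7)/(7/17) = 68/49. Since 68/49 ≥ 1, the smallest root in [0, 1] is s = 1.)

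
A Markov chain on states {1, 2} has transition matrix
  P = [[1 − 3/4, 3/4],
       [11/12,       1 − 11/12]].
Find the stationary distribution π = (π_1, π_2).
π_1 = 11/20, π_2 = 9/20

Solve πP = π with π_1 + π_2 = 1. From πP = π: π_1 · (1 − 3/4) + π_2 · 11/12 = π_1 ⇒ π_2 · 11/12 = π_1 · 3/4 ⇒ π_2/π_1 = (3/4)/(11/12) = 9/11. Together with π_1 + π_2 = 1:
  π_1 = (11/12)/(3/4 + 11/12) = (11/12)/(5/3) = 11/20,
  π_2 = (3/4)/(3/4 + 11/12) = (3/4)/(5/3) = 9/20.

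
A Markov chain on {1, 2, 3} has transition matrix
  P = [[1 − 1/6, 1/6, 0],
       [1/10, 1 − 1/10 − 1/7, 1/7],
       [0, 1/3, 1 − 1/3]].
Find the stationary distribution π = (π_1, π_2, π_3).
π = (21/71, 35/71, 15/71)

This is a birth-death chain on three states, which satisfies detailed balance: π_1 · P_{12} = π_2 · P_{21} and π_2 · P_{23} = π_3 · P_{32}.
From π_1 · 1/6 = π_2 · 1/10: π_2/π_1 = (1/6)/(1/10) = 5/3.
From π_2 · 1/7 = π_3 · 1/3: π_3/π_2 = (1/7)/(1/3) = 3/7.
Take π_1 proportional to 1; then unnormalized π = (1, 5/3, 5/7). Normalize by dividing by the sum 71/21:
  π = (21/71, 35/71, 15/71).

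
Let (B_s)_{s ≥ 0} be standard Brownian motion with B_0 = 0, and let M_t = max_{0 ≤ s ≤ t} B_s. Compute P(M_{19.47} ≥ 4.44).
P(M_{19.47} ≥ 4.44) = 2·P(B_{19.47} ≥ 4.44) = 2(1 − Φ(4.44/√19.47)) ≈ 0.3143

By the reflection principle for Brownian motion, P(M_t ≥ a) = 2 · P(B_t ≥ a) for a ≥ 0. Since B_t ~ N(0, t), P(B_t ≥ 4.44) = 1 − Φ(4.44/√t) = 1 − Φ(4.44/√19.47) = 1 − Φ(1.0062). So
  P(M_{19.47} ≥ 4.44) = 2(1 − Φ(1.0062)) ≈ 0.3143.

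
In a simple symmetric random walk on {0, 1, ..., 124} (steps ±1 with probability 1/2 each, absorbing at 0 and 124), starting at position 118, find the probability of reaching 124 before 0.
P(hit 124 before 0) = 118/124 = 59/62

Let u_k = P(hit 124 before 0 | start at k). Then u_0 = 0, u_124 = 1, and u_k = u_{k-1}/2 + u_{k+1}/2 for 1 ≤ k ≤ 123. This harmonic recurrence is solved by u_k = k/124, giving u_118 = 118/124 = 59/62.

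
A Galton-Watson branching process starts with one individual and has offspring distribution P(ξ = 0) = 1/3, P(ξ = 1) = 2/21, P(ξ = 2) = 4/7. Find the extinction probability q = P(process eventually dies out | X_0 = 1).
q = 7/12

The pgf is f(s) = 1/3 + 2/21·s + 4/7·s². The extinction probability q is the smallest fixed point of f in [0, 1]. Setting s = f(s):
  4/7·s² + (2/21 − 1)·s + 1/3 = 0
  4/7·s² − (1/3 + 4/7)·s + 1/3 = 0
which factors as (s − 1)·(4/7·s − 1/3) = 0, giving roots s = 1 and s = (1/3)/(4/7) = 7/12.
Mean offspring μ = 2/21 + 2·4/7 = 26/21 > 1 (supercritical), so q < 1. The extinction probability is the smaller root: q = (1/3)/(4/7) = 7/12.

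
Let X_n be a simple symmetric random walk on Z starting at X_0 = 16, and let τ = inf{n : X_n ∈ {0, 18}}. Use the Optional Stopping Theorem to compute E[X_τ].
E[X_τ] = 16

X_n is a martingale and τ is a bounded-mean stopping time (indeed τ is finite a.s. with bounded expectation since the walk is in a bounded region). By the OST, E[X_τ] = E[X_0] = 16. Equivalently: E[X_τ] = 18 · P(hit 18 first) + 0 · P(hit 0 first) = 18 · (16/18) = 16.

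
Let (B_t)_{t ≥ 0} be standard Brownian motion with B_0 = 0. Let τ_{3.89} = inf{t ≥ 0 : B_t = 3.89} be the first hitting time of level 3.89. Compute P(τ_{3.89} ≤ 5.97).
P(τ_{3.89} ≤ 5.97) = 2(1 − Φ(3.89/√5.97)) = 2(1 − Φ(1.5921)) ≈ 0.1114

By the reflection principle for standard BM, P(τ_b ≤ t) = 2 · P(B_t ≥ b). Since B_t ~ N(0, t), P(B_t ≥ 3.89) = 1 − Φ(3.89/√t) = 1 − Φ(3.89/√5.97) = 1 − Φ(1.5921) ≈ 0.05568. Doubling: P(τ_{3.89} ≤ 5.97) ≈ 2 · 0.05568 = 0.11136 ≈ 0.1114.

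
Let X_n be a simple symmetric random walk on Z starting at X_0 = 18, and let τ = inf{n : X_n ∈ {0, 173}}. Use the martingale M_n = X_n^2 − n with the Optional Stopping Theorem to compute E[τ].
E[τ] = 2790

M_n = X_n^2 − n is a martingale (since E[X_{n+1}^2 | F_n] = X_n^2 + 1). By OST (τ has finite mean in a bounded region), E[M_τ] = E[M_0] = X_0^2 − 0 = 18^2 = 324. Also E[M_τ] = E[X_τ^2] − E[τ]. The walk exits at 0 or 173, with P(hit 173 first) = 18/173, so E[X_τ^2] = 173^2 · 18/173 + 0 = 3114. Thus E[τ] = E[X_τ^2] − E[M_τ] = 3114 − 324 = 2790 = 18(173 − 18) = 2790.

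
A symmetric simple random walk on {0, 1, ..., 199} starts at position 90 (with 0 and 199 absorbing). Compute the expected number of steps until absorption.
E[τ | X_0 = 90] = 9810

Let v_k = E[τ | X_0 = k]. Boundary: v_0 = v_199 = 0. Recurrence: v_k = 1 + (v_{k-1} + v_{k+1})/2 for 1 ≤ k ≤ 198. The particular solution to v_k − (v_{k-1} + v_{k+1})/2 = 1 is v_k = −k^2. Adding homogeneous solution A + B k and matching boundaries gives v_k = k (199 − k). Substituting k = 90: v_90 = 90 · 109 = 9810.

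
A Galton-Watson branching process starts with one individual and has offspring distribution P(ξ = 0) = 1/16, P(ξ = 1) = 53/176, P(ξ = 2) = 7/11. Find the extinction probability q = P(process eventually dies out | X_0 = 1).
q = 11/112

The pgf is f(s) = 1/16 + 53/176·s + 7/11·s². The extinction probability q is the smallest fixed point of f in [0, 1]. Setting s = f(s):
  7/11·s² + (53/176 − 1)·s + 1/16 = 0
  7/11·s² − (1/16 + 7/11)·s + 1/16 = 0
which factors as (s − 1)·(7/11·s − 1/16) = 0, giving roots s = 1 and s = (1/16)/(7/11) = 11/112.
Mean offspring μ = 53/176 + 2·7/11 = 277/176 > 1 (supercritical), so q < 1. The extinction probability is the smaller root: q = (1/16)/(7/11) = 11/112.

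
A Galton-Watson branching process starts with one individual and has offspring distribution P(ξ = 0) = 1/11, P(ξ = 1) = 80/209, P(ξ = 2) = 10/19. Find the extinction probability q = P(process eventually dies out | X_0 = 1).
q = 19/110

The pgf is f(s) = 1/11 + 80/209·s + 10/19·s². The extinction probability q is the smallest fixed point of f in [0, 1]. Setting s = f(s):
  10/19·s² + (80/209 − 1)·s + 1/11 = 0
  10/19·s² − (1/11 + 10/19)·s + 1/11 = 0
which factors as (s − 1)·(10/19·s − 1/11) = 0, giving roots s = 1 and s = (1/11)/(10/19) = 19/110.
Mean offspring μ = 80/209 + 2·10/19 = 300/209 > 1 (supercritical), so q < 1. The extinction probability is the smaller root: q = (1/11)/(10/19) = 19/110.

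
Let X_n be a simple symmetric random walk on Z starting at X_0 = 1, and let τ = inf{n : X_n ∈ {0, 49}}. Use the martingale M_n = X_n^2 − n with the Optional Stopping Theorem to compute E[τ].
E[τ] = 48

M_n = X_n^2 − n is a martingale (since E[X_{n+1}^2 | F_n] = X_n^2 + 1). By OST (τ has finite mean in a bounded region), E[M_τ] = E[M_0] = X_0^2 − 0 = 1^2 = 1. Also E[M_τ] = E[X_τ^2] − E[τ]. The walk exits at 0 or 49, with P(hit 49 first) = 1/49, so E[X_τ^2] = 49^2 · 1/49 + 0 = 49. Thus E[τ] = E[X_τ^2] − E[M_τ] = 49 − 1 = 48 = 1(49 − 1) = 48.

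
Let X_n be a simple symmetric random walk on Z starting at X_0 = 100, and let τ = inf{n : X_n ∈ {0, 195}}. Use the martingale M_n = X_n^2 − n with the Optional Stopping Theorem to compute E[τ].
E[τ] = 9500

M_n = X_n^2 − n is a martingale (since E[X_{n+1}^2 | F_n] = X_n^2 + 1). By OST (τ has finite mean in a bounded region), E[M_τ] = E[M_0] = X_0^2 − 0 = 100^2 = 10000. Also E[M_τ] = E[X_τ^2] − E[τ]. The walk exits at 0 or 195, with P(hit 195 first) = 100/195, so E[X_τ^2] = 195^2 · 100/195 + 0 = 19500. Thus E[τ] = E[X_τ^2] − E[M_τ] = 19500 − 10000 = 9500 = 100(195 − 100) = 9500.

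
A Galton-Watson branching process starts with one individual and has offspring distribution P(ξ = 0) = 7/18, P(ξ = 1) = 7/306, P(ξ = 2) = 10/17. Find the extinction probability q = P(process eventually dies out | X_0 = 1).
q = 119/180

The pgf is f(s) = 7/18 + 7/306·s + 10/17·s². The extinction probability q is the smallest fixed point of f in [0, 1]. Setting s = f(s):
  10/17·s² + (7/306 − 1)·s + 7/18 = 0
  10/17·s² − (7/18 + 10/17)·s + 7/18 = 0
which factors as (s − 1)·(10/17·s − 7/18) = 0, giving roots s = 1 and s = (7/18)/(10/17) = 119/180.
Mean offspring μ = 7/306 + 2·10/17 = 367/306 > 1 (supercritical), so q < 1. The extinction probability is the smaller root: q = (7/18)/(10/17) = 119/180.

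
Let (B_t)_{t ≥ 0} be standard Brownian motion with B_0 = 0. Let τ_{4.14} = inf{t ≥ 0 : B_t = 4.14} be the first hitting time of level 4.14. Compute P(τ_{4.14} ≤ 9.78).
P(τ_{4.14} ≤ 9.78) = 2(1 − Φ(4.14/√9.78)) = 2(1 − Φ(1.3238)) ≈ 0.1856

By the reflection principle for standard BM, P(τ_b ≤ t) = 2 · P(B_t ≥ b). Since B_t ~ N(0, t), P(B_t ≥ 4.14) = 1 − Φ(4.14/√t) = 1 − Φ(4.14/√9.78) = 1 − Φ(1.3238) ≈ 0.09278. Doubling: P(τ_{4.14} ≤ 9.78) ≈ 2 · 0.09278 = 0.18556 ≈ 0.1856.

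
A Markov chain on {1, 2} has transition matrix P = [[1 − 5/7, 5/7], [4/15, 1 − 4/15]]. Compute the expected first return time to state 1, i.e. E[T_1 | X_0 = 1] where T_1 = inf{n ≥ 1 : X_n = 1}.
E[T_1 | X_0 = 1] = 1/π_1 = 103/28

For an irreducible recurrent Markov chain with stationary distribution π, E[T_i | X_0 = i] = 1/π_i (Kac's formula). Here π_1 = (4/15)/(5/7 + 4/15) = (4/15)/(103/105) = 28/103, so E[T_1 | X_0 = 1] = 1/π_1 = (5/7 + 4/15)/(4/15) = (103/105)/(4/15) = 103/28.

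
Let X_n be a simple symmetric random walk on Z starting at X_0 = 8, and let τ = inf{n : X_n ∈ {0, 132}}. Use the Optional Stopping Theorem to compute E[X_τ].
E[X_τ] = 8

X_n is a martingale and τ is a bounded-mean stopping time (indeed τ is finite a.s. with bounded expectation since the walk is in a bounded region). By the OST, E[X_τ] = E[X_0] = 8. Equivalently: E[X_τ] = 132 · P(hit 132 first) + 0 · P(hit 0 first) = 132 · (8/132) = 8.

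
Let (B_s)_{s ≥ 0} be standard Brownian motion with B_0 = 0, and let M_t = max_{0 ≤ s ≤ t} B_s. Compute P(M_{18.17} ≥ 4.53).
P(M_{18.17} ≥ 4.53) = 2·P(B_{18.17} ≥ 4.53) = 2(1 − Φ(4.53/√18.17)) ≈ 0.2879

By the reflection principle for Brownian motion, P(M_t ≥ a) = 2 · P(B_t ≥ a) for a ≥ 0. Since B_t ~ N(0, t), P(B_t ≥ 4.53) = 1 − Φ(4.53/√t) = 1 − Φ(4.53/√18.17) = 1 − Φ(1.0627). So
  P(M_{18.17} ≥ 4.53) = 2(1 − Φ(1.0627)) ≈ 0.2879.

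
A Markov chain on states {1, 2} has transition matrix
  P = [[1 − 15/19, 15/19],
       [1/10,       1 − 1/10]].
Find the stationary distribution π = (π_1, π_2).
π_1 = 19/169, π_2 = 150/169

Solve πP = π with π_1 + π_2 = 1. From πP = π: π_1 · (1 − 15/19) + π_2 · 1/10 = π_1 ⇒ π_2 · 1/10 = π_1 · 15/19 ⇒ π_2/π_1 = (15/19)/(1/10) = 150/19. Together with π_1 + π_2 = 1:
  π_1 = (1/10)/(15/19 + 1/10) = (1/10)/(169/190) = 19/169,
  π_2 = (15/19)/(15/19 + 1/10) = (15/19)/(169/190) = 150/169.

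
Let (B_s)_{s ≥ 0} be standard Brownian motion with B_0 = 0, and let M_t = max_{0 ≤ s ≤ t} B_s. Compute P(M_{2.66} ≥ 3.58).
P(M_{2.66} ≥ 3.58) = 2·P(B_{2.66} ≥ 3.58) = 2(1 − Φ(3.58/√2.66)) ≈ 0.0282

By the reflection principle for Brownian motion, P(M_t ≥ a) = 2 · P(B_t ≥ a) for a ≥ 0. Since B_t ~ N(0, t), P(B_t ≥ 3.58) = 1 − Φ(3.58/√t) = 1 − Φ(3.58/√2.66) = 1 − Φ(2.1950). So
  P(M_{2.66} ≥ 3.58) = 2(1 − Φ(2.1950)) ≈ 0.0282.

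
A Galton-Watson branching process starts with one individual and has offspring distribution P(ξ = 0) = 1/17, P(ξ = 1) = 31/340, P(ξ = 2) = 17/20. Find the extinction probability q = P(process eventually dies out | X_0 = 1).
q = 20/289

The pgf is f(s) = 1/17 + 31/340·s + 17/20·s². The extinction probability q is the smallest fixed point of f in [0, 1]. Setting s = f(s):
  17/20·s² + (31/340 − 1)·s + 1/17 = 0
  17/20·s² − (1/17 + 17/20)·s + 1/17 = 0
which factors as (s − 1)·(17/20·s − 1/17) = 0, giving roots s = 1 and s = (1/17)/(17/20) = 20/289.
Mean offspring μ = 31/340 + 2·17/20 = 609/340 > 1 (supercritical), so q < 1. The extinction probability is the smaller root: q = (1/17)/(17/20) = 20/289.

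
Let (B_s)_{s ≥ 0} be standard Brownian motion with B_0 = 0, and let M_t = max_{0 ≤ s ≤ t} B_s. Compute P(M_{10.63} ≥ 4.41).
P(M_{10.63} ≥ 4.41) = 2·P(B_{10.63} ≥ 4.41) = 2(1 − Φ(4.41/√10.63)) ≈ 0.1762

By the reflection principle for Brownian motion, P(M_t ≥ a) = 2 · P(B_t ≥ a) for a ≥ 0. Since B_t ~ N(0, t), P(B_t ≥ 4.41) = 1 − Φ(4.41/√t) = 1 − Φ(4.41/√10.63) = 1 − Φ(1.3526). So
  P(M_{10.63} ≥ 4.41) = 2(1 − Φ(1.3526)) ≈ 0.1762.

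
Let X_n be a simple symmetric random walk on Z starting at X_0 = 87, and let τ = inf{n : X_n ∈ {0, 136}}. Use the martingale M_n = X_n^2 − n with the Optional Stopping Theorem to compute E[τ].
E[τ] = 4263

M_n = X_n^2 − n is a martingale (since E[X_{n+1}^2 | F_n] = X_n^2 + 1). By OST (τ has finite mean in a bounded region), E[M_τ] = E[M_0] = X_0^2 − 0 = 87^2 = 7569. Also E[M_τ] = E[X_τ^2] − E[τ]. The walk exits at 0 or 136, with P(hit 136 first) = 87/136, so E[X_τ^2] = 136^2 · 87/136 + 0 = 11832. Thus E[τ] = E[X_τ^2] − E[M_τ] = 11832 − 7569 = 4263 = 87(136 − 87) = 4263.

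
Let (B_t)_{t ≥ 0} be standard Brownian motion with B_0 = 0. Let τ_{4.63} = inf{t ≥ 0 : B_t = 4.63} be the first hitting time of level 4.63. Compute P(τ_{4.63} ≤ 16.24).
P(τ_{4.63} ≤ 16.24) = 2(1 − Φ(4.63/√16.24)) = 2(1 − Φ(1.1489)) ≈ 0.2506

By the reflection principle for standard BM, P(τ_b ≤ t) = 2 · P(B_t ≥ b). Since B_t ~ N(0, t), P(B_t ≥ 4.63) = 1 − Φ(4.63/√t) = 1 − Φ(4.63/√16.24) = 1 − Φ(1.1489) ≈ 0.12530. Doubling: P(τ_{4.63} ≤ 16.24) ≈ 2 · 0.12530 = 0.25060 ≈ 0.2506.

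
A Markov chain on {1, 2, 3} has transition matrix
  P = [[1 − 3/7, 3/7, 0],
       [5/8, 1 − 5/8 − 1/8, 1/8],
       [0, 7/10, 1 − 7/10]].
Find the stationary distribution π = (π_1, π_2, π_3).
π = (245/443, 168/443, 30/443)

This is a birth-death chain on three states, which satisfies detailed balance: π_1 · P_{12} = π_2 · P_{21} and π_2 · P_{23} = π_3 · P_{32}.
From π_1 · 3/7 = π_2 · 5/8: π_2/π_1 = (3/7)/(5/8) = 24/35.
From π_2 · 1/8 = π_3 · 7/10: π_3/π_2 = (1/8)/(7/10) = 5/28.
Take π_1 proportional to 1; then unnormalized π = (1, 24/35, 6/49). Normalize by dividing by the sum 443/245:
  π = (245/443, 168/443, 30/443).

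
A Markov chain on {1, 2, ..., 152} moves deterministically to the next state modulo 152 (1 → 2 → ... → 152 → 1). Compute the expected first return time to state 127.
E[T_127 | X_0 = 127] = 152

The chain cycles deterministically, so starting at state 127 it returns in exactly 152 steps. Equivalently, the stationary distribution is uniform π_j = 1/152 for every state j, so by Kac's formula E[T_127] = 1/π_127 = 152.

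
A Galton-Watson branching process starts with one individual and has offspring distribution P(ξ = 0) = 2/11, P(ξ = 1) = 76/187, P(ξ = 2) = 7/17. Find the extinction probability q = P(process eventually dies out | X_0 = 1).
q = 34/77

The pgf is f(s) = 2/11 + 76/187·s + 7/17·s². The extinction probability q is the smallest fixed point of f in [0, 1]. Setting s = f(s):
  7/17·s² + (76/187 − 1)·s + 2/11 = 0
  7/17·s² − (2/11 + 7/17)·s + 2/11 = 0
which factors as (s − 1)·(7/17·s − 2/11) = 0, giving roots s = 1 and s = (2/11)/(7/17) = 34/77.
Mean offspring μ = 76/187 + 2·7/17 = 230/187 > 1 (supercritical), so q < 1. The extinction probability is the smaller root: q = (2/11)/(7/17) = 34/77.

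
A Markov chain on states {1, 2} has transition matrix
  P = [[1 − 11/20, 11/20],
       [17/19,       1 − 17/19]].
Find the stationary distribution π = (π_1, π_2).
π_1 = 340/549, π_2 = 209/549

Solve πP = π with π_1 + π_2 = 1. From πP = π: π_1 · (1 − 11/20) + π_2 · 17/19 = π_1 ⇒ π_2 · 17/19 = π_1 · 11/20 ⇒ π_2/π_1 = (11/20)/(17/19) = 209/340. Together with π_1 + π_2 = 1:
  π_1 = (17/19)/(11/20 + 17/19) = (17/19)/(549/380) = 340/549,
  π_2 = (11/20)/(11/20 + 17/19) = (11/20)/(549/380) = 209/549.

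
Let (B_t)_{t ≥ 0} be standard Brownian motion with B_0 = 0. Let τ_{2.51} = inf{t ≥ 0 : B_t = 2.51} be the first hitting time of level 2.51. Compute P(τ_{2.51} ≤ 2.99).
P(τ_{2.51} ≤ 2.99) = 2(1 − Φ(2.51/√2.99)) = 2(1 − Φ(1.4516)) ≈ 0.1466

By the reflection principle for standard BM, P(τ_b ≤ t) = 2 · P(B_t ≥ b). Since B_t ~ N(0, t), P(B_t ≥ 2.51) = 1 − Φ(2.51/√t) = 1 − Φ(2.51/√2.99) = 1 − Φ(1.4516) ≈ 0.07331. Doubling: P(τ_{2.51} ≤ 2.99) ≈ 2 · 0.07331 = 0.14662 ≈ 0.1466.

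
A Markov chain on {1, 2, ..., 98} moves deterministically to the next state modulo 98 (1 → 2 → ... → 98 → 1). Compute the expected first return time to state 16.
E[T_16 | X_0 = 16] = 98

The chain cycles deterministically, so starting at state 16 it returns in exactly 98 steps. Equivalently, the stationary distribution is uniform π_j = 1/98 for every state j, so by Kac's formula E[T_16] = 1/π_16 = 98.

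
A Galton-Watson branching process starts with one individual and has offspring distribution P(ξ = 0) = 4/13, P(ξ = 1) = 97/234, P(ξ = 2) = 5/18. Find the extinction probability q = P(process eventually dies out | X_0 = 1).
q = 1

Mean offspring μ = 0·4/13 + 1·97/234 + 2·5/18 = 227/234 ≤ 1. For μ ≤ 1 with offspring not concentrated at 1, the Galton-Watson process goes extinct almost surely, so q = 1.
(Algebraic check: The pgf is f(s) = 4/13 + 97/234·s + 5/18·s². The extinction probability q is the smallest fixed point of f in [0, 1]. Setting s = f(s):
  5/18·s² + (97/234 − 1)·s + 4/13 = 0
  5/18·s² − (4/13 + 5/18)·s + 4/13 = 0
which factors as (s − 1)·(5/18·s − 4/13) = 0, giving roots s = 1 and s = (4/13)/(5/18) = 72/65. Since 72/65 ≥ 1, the smallest root in [0, 1] is s = 1.)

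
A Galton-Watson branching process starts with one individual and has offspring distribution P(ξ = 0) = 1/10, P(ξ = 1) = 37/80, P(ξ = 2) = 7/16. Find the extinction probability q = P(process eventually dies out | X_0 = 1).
q = 8/35

The pgf is f(s) = 1/10 + 37/80·s + 7/16·s². The extinction probability q is the smallest fixed point of f in [0, 1]. Setting s = f(s):
  7/16·s² + (37/80 − 1)·s + 1/10 = 0
  7/16·s² − (1/10 + 7/16)·s + 1/10 = 0
which factors as (s − 1)·(7/16·s − 1/10) = 0, giving roots s = 1 and s = (1/10)/(7/16) = 8/35.
Mean offspring μ = 37/80 + 2·7/16 = 107/80 > 1 (supercritical), so q < 1. The extinction probability is the smaller root: q = (1/10)/(7/16) = 8/35.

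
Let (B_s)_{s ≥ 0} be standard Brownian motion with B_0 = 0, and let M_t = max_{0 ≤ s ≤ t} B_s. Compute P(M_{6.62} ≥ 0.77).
P(M_{6.62} ≥ 0.77) = 2·P(B_{6.62} ≥ 0.77) = 2(1 − Φ(0.77/√6.62)) ≈ 0.7647

By the reflection principle for Brownian motion, P(M_t ≥ a) = 2 · P(B_t ≥ a) for a ≥ 0. Since B_t ~ N(0, t), P(B_t ≥ 0.77) = 1 − Φ(0.77/√t) = 1 − Φ(0.77/√6.62) = 1 − Φ(0.2993). So
  P(M_{6.62} ≥ 0.77) = 2(1 − Φ(0.2993)) ≈ 0.7647.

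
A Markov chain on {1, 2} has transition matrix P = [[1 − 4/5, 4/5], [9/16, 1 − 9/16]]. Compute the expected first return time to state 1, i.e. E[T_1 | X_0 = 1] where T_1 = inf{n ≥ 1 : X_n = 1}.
E[T_1 | X_0 = 1] = 1/π_1 = 109/45

For an irreducible recurrent Markov chain with stationary distribution π, E[T_i | X_0 = i] = 1/π_i (Kac's formula). Here π_1 = (9/16)/(4/5 + 9/16) = (9/16)/(109/80) = 45/109, so E[T_1 | X_0 = 1] = 1/π_1 = (4/5 + 9/16)/(9/16) = (109/80)/(9/16) = 109/45.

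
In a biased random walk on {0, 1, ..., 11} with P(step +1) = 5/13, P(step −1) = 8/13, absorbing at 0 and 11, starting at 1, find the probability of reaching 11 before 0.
P(hit 11 before 0) = (1 − (8/5)^1) / (1 − (8/5)^11) = 9765625/2847035489

Let u_k denote P(reach 11 before 0 | start at k). Boundary: u_0 = 0, u_11 = 1. Recurrence: u_k = 5/13·u_{k+1} + 8/13·u_{k-1} for 1 ≤ k ≤ 10. Try u_k = A + B·r^k with r = q/p = (8/13)/(5/13) = 8/5. Substitution satisfies the recurrence; boundary conditions give:
  u_k = (1 − r^k) / (1 − r^N) = (1 − (8/5)^1) / (1 − (8/5)^11) = 9765625/2847035489.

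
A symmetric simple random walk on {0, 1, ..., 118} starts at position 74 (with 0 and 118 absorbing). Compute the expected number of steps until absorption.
E[τ | X_0 = 74] = 3256

Let v_k = E[τ | X_0 = k]. Boundary: v_0 = v_118 = 0. Recurrence: v_k = 1 + (v_{k-1} + v_{k+1})/2 for 1 ≤ k ≤ 117. The particular solution to v_k − (v_{k-1} + v_{k+1})/2 = 1 is v_k = −k^2. Adding homogeneous solution A + B k and matching boundaries gives v_k = k (118 − k). Substituting k = 74: v_74 = 74 · 44 = 3256.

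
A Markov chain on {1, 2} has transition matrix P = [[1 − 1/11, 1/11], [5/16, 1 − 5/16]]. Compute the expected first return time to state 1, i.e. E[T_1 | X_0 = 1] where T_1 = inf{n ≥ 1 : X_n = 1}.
E[T_1 | X_0 = 1] = 1/π_1 = 71/55

For an irreducible recurrent Markov chain with stationary distribution π, E[T_i | X_0 = i] = 1/π_i (Kac's formula). Here π_1 = (5/16)/(1/11 + 5/16) = (5/16)/(71/176) = 55/71, so E[T_1 | X_0 = 1] = 1/π_1 = (1/11 + 5/16)/(5/16) = (71/176)/(5/16) = 71/55.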